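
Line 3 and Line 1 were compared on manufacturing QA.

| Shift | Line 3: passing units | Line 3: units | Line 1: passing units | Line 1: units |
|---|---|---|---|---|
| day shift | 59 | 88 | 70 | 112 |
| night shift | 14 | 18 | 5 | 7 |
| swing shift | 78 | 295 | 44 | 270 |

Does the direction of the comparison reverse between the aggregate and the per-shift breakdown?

No

Day shift: Line 3 59/88 = 67.0%, Line 1 70/112 = 62.5% → Line 3
Night shift: Line 3 14/18 = 77.8%, Line 1 5/7 = 71.4% → Line 3
Swing shift: Line 3 78/295 = 26.4%, Line 1 44/270 = 16.3% → Line 3
Overall: Line 3 151/401 = 37.7%, Line 1 119/389 = 30.6% → Line 3
Line 3 wins overall and in every shift group — no reversal.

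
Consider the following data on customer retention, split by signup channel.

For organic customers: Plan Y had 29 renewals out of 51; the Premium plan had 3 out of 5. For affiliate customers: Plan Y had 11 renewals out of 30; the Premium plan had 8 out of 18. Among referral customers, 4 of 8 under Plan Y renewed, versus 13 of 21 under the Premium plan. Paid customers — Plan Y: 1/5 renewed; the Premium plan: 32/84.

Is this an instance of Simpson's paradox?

Organic: Plan Y 29/51 = 56.9%, the Premium plan 3/5 = 60.0% → the Premium plan
Affiliate: Plan Y 11/30 = 36.7%, the Premium plan 8/18 = 44.4% → the Premium plan
Referral: Plan Y 4/8 = 50.0%, the Premium plan 13/21 = 61.9% → the Premium plan
Paid: Plan Y 1/5 = 20.0%, the Premium plan 32/84 = 38.1% → the Premium plan
Overall: Plan Y 45/94 = 47.9%, the Premium plan 56/128 = 43.8% → Plan Y
The Premium plan wins each signup group but Plan Y wins overall — the comparison reverses. The Premium plan's customers skew toward paid, which has a lower base rate.

Yes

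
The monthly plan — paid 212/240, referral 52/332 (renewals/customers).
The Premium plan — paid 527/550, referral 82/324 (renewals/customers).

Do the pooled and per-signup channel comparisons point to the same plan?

Paid: the monthly plan 212/240 = 88.3%, the Premium plan 527/550 = 95.8% → the Premium plan
Referral: the monthly plan 52/332 = 15.7%, the Premium plan 82/324 = 25.3% → the Premium plan
Overall: the monthly plan 264/572 = 46.2%, the Premium plan 609/874 = 69.7% → the Premium plan
The Premium plan wins overall and in every signup group — no reversal.

Yes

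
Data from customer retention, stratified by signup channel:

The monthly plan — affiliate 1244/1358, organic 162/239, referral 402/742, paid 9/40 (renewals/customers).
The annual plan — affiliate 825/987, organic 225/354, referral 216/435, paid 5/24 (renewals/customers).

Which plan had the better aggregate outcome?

the monthly plan

Affiliate: the monthly plan 1244/1358 = 91.6%, the annual plan 825/987 = 83.6% → the monthly plan
Organic: the monthly plan 162/239 = 67.8%, the annual plan 225/354 = 63.6% → the monthly plan
Referral: the monthly plan 402/742 = 54.2%, the annual plan 216/435 = 49.7% → the monthly plan
Paid: the monthly plan 9/40 = 22.5%, the annual plan 5/24 = 20.8% → the monthly plan
Overall: the monthly plan 1817/2379 = 76.4%, the annual plan 1271/1800 = 70.6% → the monthly plan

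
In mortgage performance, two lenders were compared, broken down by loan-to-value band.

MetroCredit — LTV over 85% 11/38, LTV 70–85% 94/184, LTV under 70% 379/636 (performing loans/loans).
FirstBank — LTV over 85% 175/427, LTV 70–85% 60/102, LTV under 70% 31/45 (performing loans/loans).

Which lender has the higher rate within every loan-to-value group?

FirstBank

LTV over 85%: MetroCredit 11/38 = 28.9%, FirstBank 175/427 = 41.0% → FirstBank
LTV 70–85%: MetroCredit 94/184 = 51.1%, FirstBank 60/102 = 58.8% → FirstBank
LTV under 70%: MetroCredit 379/636 = 59.6%, FirstBank 31/45 = 68.9% → FirstBank
FirstBank has the higher rate in all 3 groups.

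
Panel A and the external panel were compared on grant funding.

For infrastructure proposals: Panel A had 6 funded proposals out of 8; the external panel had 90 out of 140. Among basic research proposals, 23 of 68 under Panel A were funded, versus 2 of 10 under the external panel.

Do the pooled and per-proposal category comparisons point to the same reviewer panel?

No

Infrastructure: Panel A 6/8 = 75.0%, the external panel 90/140 = 64.3% → Panel A
Basic research: Panel A 23/68 = 33.8%, the external panel 2/10 = 20.0% → Panel A
Overall: Panel A 29/76 = 38.2%, the external panel 92/150 = 61.3% → the external panel
Panel A wins each proposal group but the external panel wins overall — the comparison reverses. Panel A's proposals skew toward basic research, which has a lower base rate.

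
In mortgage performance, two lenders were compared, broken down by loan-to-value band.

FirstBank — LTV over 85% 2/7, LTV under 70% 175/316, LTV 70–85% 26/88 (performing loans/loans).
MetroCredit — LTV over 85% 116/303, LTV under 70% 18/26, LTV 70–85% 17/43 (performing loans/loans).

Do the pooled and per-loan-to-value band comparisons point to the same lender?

No

LTV over 85%: FirstBank 2/7 = 28.6%, MetroCredit 116/303 = 38.3% → MetroCredit
LTV under 70%: FirstBank 175/316 = 55.4%, MetroCredit 18/26 = 69.2% → MetroCredit
LTV 70–85%: FirstBank 26/88 = 29.5%, MetroCredit 17/43 = 39.5% → MetroCredit
Overall: FirstBank 203/411 = 49.4%, MetroCredit 151/372 = 40.6% → FirstBank
MetroCredit wins each loan-to-value group but FirstBank wins overall — the comparison reverses. MetroCredit's loans skew toward LTV over 85%, which has a lower base rate.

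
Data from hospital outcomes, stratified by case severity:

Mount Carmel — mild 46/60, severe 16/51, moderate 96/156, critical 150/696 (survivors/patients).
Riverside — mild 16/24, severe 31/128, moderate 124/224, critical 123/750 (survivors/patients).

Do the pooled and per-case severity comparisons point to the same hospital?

Mild: Mount Carmel 46/60 = 76.7%, Riverside 16/24 = 66.7% → Mount Carmel
Severe: Mount Carmel 16/51 = 31.4%, Riverside 31/128 = 24.2% → Mount Carmel
Moderate: Mount Carmel 96/156 = 61.5%, Riverside 124/224 = 55.4% → Mount Carmel
Critical: Mount Carmel 150/696 = 21.6%, Riverside 123/750 = 16.4% → Mount Carmel
Overall: Mount Carmel 308/963 = 32.0%, Riverside 294/1126 = 26.1% → Mount Carmel
Mount Carmel wins overall and in every case group — no reversal.

Yes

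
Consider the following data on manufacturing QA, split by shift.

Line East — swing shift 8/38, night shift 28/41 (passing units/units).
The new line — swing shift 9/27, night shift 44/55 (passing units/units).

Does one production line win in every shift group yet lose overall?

No

Swing shift: Line East 8/38 = 21.1%, the new line 9/27 = 33.3% → the new line
Night shift: Line East 28/41 = 68.3%, the new line 44/55 = 80.0% → the new line
Overall: Line East 36/79 = 45.6%, the new line 53/82 = 64.6% → the new line
The new line wins overall and in every shift group — no reversal.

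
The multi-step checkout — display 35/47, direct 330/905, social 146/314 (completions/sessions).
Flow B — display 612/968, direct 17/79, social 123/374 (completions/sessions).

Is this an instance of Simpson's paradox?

Display: the multi-step checkout 35/47 = 74.5%, Flow B 612/968 = 63.2% → the multi-step checkout
Direct: the multi-step checkout 330/905 = 36.5%, Flow B 17/79 = 21.5% → the multi-step checkout
Social: the multi-step checkout 146/314 = 46.5%, Flow B 123/374 = 32.9% → the multi-step checkout
Overall: the multi-step checkout 511/1266 = 40.4%, Flow B 752/1421 = 52.9% → Flow B
The multi-step checkout wins each traffic group but Flow B wins overall — the comparison reverses. The multi-step checkout's sessions skew toward direct, which has a lower base rate.

Yes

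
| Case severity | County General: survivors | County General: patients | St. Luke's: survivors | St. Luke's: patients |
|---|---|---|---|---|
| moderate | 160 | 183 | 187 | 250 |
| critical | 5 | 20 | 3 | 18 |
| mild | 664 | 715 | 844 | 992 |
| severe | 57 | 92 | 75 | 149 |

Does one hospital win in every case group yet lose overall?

No

Moderate: County General 160/183 = 87.4%, St. Luke's 187/250 = 74.8% → County General
Critical: County General 5/20 = 25.0%, St. Luke's 3/18 = 16.7% → County General
Mild: County General 664/715 = 92.9%, St. Luke's 844/992 = 85.1% → County General
Severe: County General 57/92 = 62.0%, St. Luke's 75/149 = 50.3% → County General
Overall: County General 886/1010 = 87.7%, St. Luke's 1109/1409 = 78.7% → County General
County General wins overall and in every case group — no reversal.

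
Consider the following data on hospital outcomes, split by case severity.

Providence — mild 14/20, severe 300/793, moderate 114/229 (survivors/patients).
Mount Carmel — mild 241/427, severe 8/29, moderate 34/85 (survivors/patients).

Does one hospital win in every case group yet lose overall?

Mild: Providence 14/20 = 70.0%, Mount Carmel 241/427 = 56.4% → Providence
Severe: Providence 300/793 = 37.8%, Mount Carmel 8/29 = 27.6% → Providence
Moderate: Providence 114/229 = 49.8%, Mount Carmel 34/85 = 40.0% → Providence
Overall: Providence 428/1042 = 41.1%, Mount Carmel 283/541 = 52.3% → Mount Carmel
Providence wins each case group but Mount Carmel wins overall — the comparison reverses. Providence's patients skew toward severe, which has a lower base rate.

Yes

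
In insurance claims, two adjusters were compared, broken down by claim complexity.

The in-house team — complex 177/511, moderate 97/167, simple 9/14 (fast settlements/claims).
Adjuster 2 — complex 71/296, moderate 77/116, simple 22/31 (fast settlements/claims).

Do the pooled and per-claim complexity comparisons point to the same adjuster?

No

Complex: the in-house team 177/511 = 34.6%, Adjuster 2 71/296 = 24.0% → the in-house team
Moderate: the in-house team 97/167 = 58.1%, Adjuster 2 77/116 = 66.4% → Adjuster 2
Simple: the in-house team 9/14 = 64.3%, Adjuster 2 22/31 = 71.0% → Adjuster 2
Overall: the in-house team 283/692 = 40.9%, Adjuster 2 170/443 = 38.4% → the in-house team
Neither sweeps: the in-house team wins 1 of 3 groups, Adjuster 2 wins 2. The in-house team wins overall but not every group — no Simpson reversal.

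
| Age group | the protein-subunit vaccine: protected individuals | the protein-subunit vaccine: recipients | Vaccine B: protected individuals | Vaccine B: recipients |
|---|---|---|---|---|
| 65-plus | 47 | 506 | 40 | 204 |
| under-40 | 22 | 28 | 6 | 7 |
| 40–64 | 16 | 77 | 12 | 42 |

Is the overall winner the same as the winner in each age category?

65-plus: the protein-subunit vaccine 47/506 = 9.3%, Vaccine B 40/204 = 19.6% → Vaccine B
Under-40: the protein-subunit vaccine 22/28 = 78.6%, Vaccine B 6/7 = 85.7% → Vaccine B
40–64: the protein-subunit vaccine 16/77 = 20.8%, Vaccine B 12/42 = 28.6% → Vaccine B
Overall: the protein-subunit vaccine 85/611 = 13.9%, Vaccine B 58/253 = 22.9% → Vaccine B
Vaccine B wins overall and in every age group — no reversal.

Yes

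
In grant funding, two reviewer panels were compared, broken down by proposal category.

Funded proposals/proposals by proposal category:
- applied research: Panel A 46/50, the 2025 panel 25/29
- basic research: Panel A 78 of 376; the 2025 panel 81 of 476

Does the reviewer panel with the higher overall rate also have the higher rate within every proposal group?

Yes

Applied research: Panel A 46/50 = 92.0%, the 2025 panel 25/29 = 86.2% → Panel A
Basic research: Panel A 78/376 = 20.7%, the 2025 panel 81/476 = 17.0% → Panel A
Overall: Panel A 124/426 = 29.1%, the 2025 panel 106/505 = 21.0% → Panel A
Panel A wins overall and in every proposal group — no reversal.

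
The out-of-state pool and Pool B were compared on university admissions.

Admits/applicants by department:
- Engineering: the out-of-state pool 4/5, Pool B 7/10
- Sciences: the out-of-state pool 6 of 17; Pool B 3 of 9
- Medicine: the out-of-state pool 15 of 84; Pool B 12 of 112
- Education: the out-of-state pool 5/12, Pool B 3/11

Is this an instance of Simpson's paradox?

Engineering: the out-of-state pool 4/5 = 80.0%, Pool B 7/10 = 70.0% → the out-of-state pool
Sciences: the out-of-state pool 6/17 = 35.3%, Pool B 3/9 = 33.3% → the out-of-state pool
Medicine: the out-of-state pool 15/84 = 17.9%, Pool B 12/112 = 10.7% → the out-of-state pool
Education: the out-of-state pool 5/12 = 41.7%, Pool B 3/11 = 27.3% → the out-of-state pool
Overall: the out-of-state pool 30/118 = 25.4%, Pool B 25/142 = 17.6% → the out-of-state pool
The out-of-state pool wins overall and in every department group — no reversal.

No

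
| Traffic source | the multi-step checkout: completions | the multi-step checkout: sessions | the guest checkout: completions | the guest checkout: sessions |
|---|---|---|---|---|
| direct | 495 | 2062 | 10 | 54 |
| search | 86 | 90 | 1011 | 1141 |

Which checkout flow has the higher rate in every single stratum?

Direct: the multi-step checkout 495/2062 = 24.0%, the guest checkout 10/54 = 18.5% → the multi-step checkout
Search: the multi-step checkout 86/90 = 95.6%, the guest checkout 1011/1141 = 88.6% → the multi-step checkout
The multi-step checkout has the higher rate in both groups.

the multi-step checkout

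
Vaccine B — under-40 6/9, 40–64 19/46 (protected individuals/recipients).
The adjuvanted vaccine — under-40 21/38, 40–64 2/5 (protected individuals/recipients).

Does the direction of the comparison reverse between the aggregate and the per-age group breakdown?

Yes

Under-40: Vaccine B 6/9 = 66.7%, the adjuvanted vaccine 21/38 = 55.3% → Vaccine B
40–64: Vaccine B 19/46 = 41.3%, the adjuvanted vaccine 2/5 = 40.0% → Vaccine B
Overall: Vaccine B 25/55 = 45.5%, the adjuvanted vaccine 23/43 = 53.5% → the adjuvanted vaccine
Vaccine B wins each age group but the adjuvanted vaccine wins overall — the comparison reverses. Vaccine B's recipients skew toward 40–64, which has a lower base rate.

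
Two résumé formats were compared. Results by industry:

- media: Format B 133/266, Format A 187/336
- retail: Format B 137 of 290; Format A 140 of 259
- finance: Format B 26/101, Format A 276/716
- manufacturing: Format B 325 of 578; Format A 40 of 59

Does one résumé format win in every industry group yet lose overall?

Yes

Media: Format B 133/266 = 50.0%, Format A 187/336 = 55.7% → Format A
Retail: Format B 137/290 = 47.2%, Format A 140/259 = 54.1% → Format A
Finance: Format B 26/101 = 25.7%, Format A 276/716 = 38.5% → Format A
Manufacturing: Format B 325/578 = 56.2%, Format A 40/59 = 67.8% → Format A
Overall: Format B 621/1235 = 50.3%, Format A 643/1370 = 46.9% → Format B
Format A wins each industry group but Format B wins overall — the comparison reverses. Format A's applications skew toward finance, which has a lower base rate.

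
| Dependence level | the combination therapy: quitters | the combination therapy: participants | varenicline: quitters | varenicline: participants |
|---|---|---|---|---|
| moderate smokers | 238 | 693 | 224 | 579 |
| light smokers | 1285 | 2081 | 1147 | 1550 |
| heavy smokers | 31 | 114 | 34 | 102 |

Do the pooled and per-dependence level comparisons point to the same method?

Yes

Moderate smokers: the combination therapy 238/693 = 34.3%, varenicline 224/579 = 38.7% → varenicline
Light smokers: the combination therapy 1285/2081 = 61.7%, varenicline 1147/1550 = 74.0% → varenicline
Heavy smokers: the combination therapy 31/114 = 27.2%, varenicline 34/102 = 33.3% → varenicline
Overall: the combination therapy 1554/2888 = 53.8%, varenicline 1405/2231 = 63.0% → varenicline
Varenicline wins overall and in every dependence group — no reversal.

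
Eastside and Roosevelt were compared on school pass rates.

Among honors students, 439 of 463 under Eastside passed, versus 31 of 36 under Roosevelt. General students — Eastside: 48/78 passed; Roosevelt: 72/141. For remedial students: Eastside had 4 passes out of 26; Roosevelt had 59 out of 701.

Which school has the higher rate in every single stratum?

Eastside

Honors: Eastside 439/463 = 94.8%, Roosevelt 31/36 = 86.1% → Eastside
General: Eastside 48/78 = 61.5%, Roosevelt 72/141 = 51.1% → Eastside
Remedial: Eastside 4/26 = 15.4%, Roosevelt 59/701 = 8.4% → Eastside
Eastside has the higher rate in all 3 groups.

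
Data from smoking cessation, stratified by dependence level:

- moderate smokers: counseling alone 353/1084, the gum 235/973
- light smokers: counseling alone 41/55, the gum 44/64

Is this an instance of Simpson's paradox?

Moderate smokers: counseling alone 353/1084 = 32.6%, the gum 235/973 = 24.2% → counseling alone
Light smokers: counseling alone 41/55 = 74.5%, the gum 44/64 = 68.8% → counseling alone
Overall: counseling alone 394/1139 = 34.6%, the gum 279/1037 = 26.9% → counseling alone
Counseling alone wins overall and in every dependence group — no reversal.

No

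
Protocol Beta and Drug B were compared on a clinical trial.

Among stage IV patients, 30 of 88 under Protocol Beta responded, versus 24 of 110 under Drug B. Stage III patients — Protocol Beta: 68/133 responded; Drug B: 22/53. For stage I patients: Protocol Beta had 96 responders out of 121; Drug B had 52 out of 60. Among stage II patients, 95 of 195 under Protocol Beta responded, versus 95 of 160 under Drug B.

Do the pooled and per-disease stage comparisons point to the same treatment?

No

Stage IV: Protocol Beta 30/88 = 34.1%, Drug B 24/110 = 21.8% → Protocol Beta
Stage III: Protocol Beta 68/133 = 51.1%, Drug B 22/53 = 41.5% → Protocol Beta
Stage I: Protocol Beta 96/121 = 79.3%, Drug B 52/60 = 86.7% → Drug B
Stage II: Protocol Beta 95/195 = 48.7%, Drug B 95/160 = 59.4% → Drug B
Overall: Protocol Beta 289/537 = 53.8%, Drug B 193/383 = 50.4% → Protocol Beta
Neither sweeps: Protocol Beta wins 2 of 4 groups, Drug B wins 2. Protocol Beta wins overall but not every group — no Simpson reversal.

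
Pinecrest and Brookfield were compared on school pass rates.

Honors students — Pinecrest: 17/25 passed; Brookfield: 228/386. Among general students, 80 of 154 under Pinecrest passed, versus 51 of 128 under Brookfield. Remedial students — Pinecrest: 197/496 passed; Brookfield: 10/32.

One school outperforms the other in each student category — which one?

Pinecrest

Honors: Pinecrest 17/25 = 68.0%, Brookfield 228/386 = 59.1% → Pinecrest
General: Pinecrest 80/154 = 51.9%, Brookfield 51/128 = 39.8% → Pinecrest
Remedial: Pinecrest 197/496 = 39.7%, Brookfield 10/32 = 31.2% → Pinecrest
Pinecrest has the higher rate in all 3 groups.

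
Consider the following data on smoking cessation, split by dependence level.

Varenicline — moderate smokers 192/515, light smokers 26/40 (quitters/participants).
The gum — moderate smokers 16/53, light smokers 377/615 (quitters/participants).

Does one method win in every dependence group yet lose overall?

Moderate smokers: varenicline 192/515 = 37.3%, the gum 16/53 = 30.2% → varenicline
Light smokers: varenicline 26/40 = 65.0%, the gum 377/615 = 61.3% → varenicline
Overall: varenicline 218/555 = 39.3%, the gum 393/668 = 58.8% → the gum
Varenicline wins each dependence group but the gum wins overall — the comparison reverses. Varenicline's participants skew toward moderate smokers, which has a lower base rate.

Yes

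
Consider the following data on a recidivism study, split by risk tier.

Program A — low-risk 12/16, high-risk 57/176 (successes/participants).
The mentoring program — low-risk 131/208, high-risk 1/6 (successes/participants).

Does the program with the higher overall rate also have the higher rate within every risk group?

No

Low-risk: Program A 12/16 = 75.0%, the mentoring program 131/208 = 63.0% → Program A
High-risk: Program A 57/176 = 32.4%, the mentoring program 1/6 = 16.7% → Program A
Overall: Program A 69/192 = 35.9%, the mentoring program 132/214 = 61.7% → the mentoring program
Program A wins each risk group but the mentoring program wins overall — the comparison reverses. Program A's participants skew toward high-risk, which has a lower base rate.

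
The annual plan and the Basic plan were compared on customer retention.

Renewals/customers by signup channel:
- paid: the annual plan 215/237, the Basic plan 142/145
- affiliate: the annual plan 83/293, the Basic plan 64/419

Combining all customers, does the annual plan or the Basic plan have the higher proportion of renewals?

the annual plan

Paid: the annual plan 215/237 = 90.7%, the Basic plan 142/145 = 97.9% → the Basic plan
Affiliate: the annual plan 83/293 = 28.3%, the Basic plan 64/419 = 15.3% → the annual plan
Overall: the annual plan 298/530 = 56.2%, the Basic plan 206/564 = 36.5% → the annual plan
(Neither sweeps every signup group, but the annual plan has the higher pooled rate.)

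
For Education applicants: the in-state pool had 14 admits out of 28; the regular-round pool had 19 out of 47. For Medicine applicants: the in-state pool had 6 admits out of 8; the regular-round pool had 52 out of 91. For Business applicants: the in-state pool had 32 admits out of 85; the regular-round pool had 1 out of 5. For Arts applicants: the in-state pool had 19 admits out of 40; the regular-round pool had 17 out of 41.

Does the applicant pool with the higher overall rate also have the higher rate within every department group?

No

Education: the in-state pool 14/28 = 50.0%, the regular-round pool 19/47 = 40.4% → the in-state pool
Medicine: the in-state pool 6/8 = 75.0%, the regular-round pool 52/91 = 57.1% → the in-state pool
Business: the in-state pool 32/85 = 37.6%, the regular-round pool 1/5 = 20.0% → the in-state pool
Arts: the in-state pool 19/40 = 47.5%, the regular-round pool 17/41 = 41.5% → the in-state pool
Overall: the in-state pool 71/161 = 44.1%, the regular-round pool 89/184 = 48.4% → the regular-round pool
The in-state pool wins each department group but the regular-round pool wins overall — the comparison reverses. The in-state pool's applicants skew toward Business, which has a lower base rate.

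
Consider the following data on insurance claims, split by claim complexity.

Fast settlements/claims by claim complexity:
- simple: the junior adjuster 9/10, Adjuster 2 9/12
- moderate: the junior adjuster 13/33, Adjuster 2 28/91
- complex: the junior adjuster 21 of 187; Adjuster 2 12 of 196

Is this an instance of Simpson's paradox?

No

Simple: the junior adjuster 9/10 = 90.0%, Adjuster 2 9/12 = 75.0% → the junior adjuster
Moderate: the junior adjuster 13/33 = 39.4%, Adjuster 2 28/91 = 30.8% → the junior adjuster
Complex: the junior adjuster 21/187 = 11.2%, Adjuster 2 12/196 = 6.1% → the junior adjuster
Overall: the junior adjuster 43/230 = 18.7%, Adjuster 2 49/299 = 16.4% → the junior adjuster
The junior adjuster wins overall and in every claim group — no reversal.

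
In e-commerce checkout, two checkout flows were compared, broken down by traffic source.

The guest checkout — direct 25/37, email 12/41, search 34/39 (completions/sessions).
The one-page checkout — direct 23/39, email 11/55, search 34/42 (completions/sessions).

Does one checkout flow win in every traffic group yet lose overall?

No

Direct: the guest checkout 25/37 = 67.6%, the one-page checkout 23/39 = 59.0% → the guest checkout
Email: the guest checkout 12/41 = 29.3%, the one-page checkout 11/55 = 20.0% → the guest checkout
Search: the guest checkout 34/39 = 87.2%, the one-page checkout 34/42 = 81.0% → the guest checkout
Overall: the guest checkout 71/117 = 60.7%, the one-page checkout 68/136 = 50.0% → the guest checkout
The guest checkout wins overall and in every traffic group — no reversal.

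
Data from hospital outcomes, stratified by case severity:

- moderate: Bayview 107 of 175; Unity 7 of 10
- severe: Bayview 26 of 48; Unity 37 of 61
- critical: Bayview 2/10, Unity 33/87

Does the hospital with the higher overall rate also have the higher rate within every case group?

No

Moderate: Bayview 107/175 = 61.1%, Unity 7/10 = 70.0% → Unity
Severe: Bayview 26/48 = 54.2%, Unity 37/61 = 60.7% → Unity
Critical: Bayview 2/10 = 20.0%, Unity 33/87 = 37.9% → Unity
Overall: Bayview 135/233 = 57.9%, Unity 77/158 = 48.7% → Bayview
Unity wins each case group but Bayview wins overall — the comparison reverses. Unity's patients skew toward critical, which has a lower base rate.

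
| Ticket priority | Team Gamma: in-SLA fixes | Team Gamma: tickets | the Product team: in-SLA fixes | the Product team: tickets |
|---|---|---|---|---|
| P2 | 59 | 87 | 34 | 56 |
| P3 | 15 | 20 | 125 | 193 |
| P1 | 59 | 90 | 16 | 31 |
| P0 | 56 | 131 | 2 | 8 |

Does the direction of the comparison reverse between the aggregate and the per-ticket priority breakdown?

P2: Team Gamma 59/87 = 67.8%, the Product team 34/56 = 60.7% → Team Gamma
P3: Team Gamma 15/20 = 75.0%, the Product team 125/193 = 64.8% → Team Gamma
P1: Team Gamma 59/90 = 65.6%, the Product team 16/31 = 51.6% → Team Gamma
P0: Team Gamma 56/131 = 42.7%, the Product team 2/8 = 25.0% → Team Gamma
Overall: Team Gamma 189/328 = 57.6%, the Product team 177/288 = 61.5% → the Product team
Team Gamma wins each ticket group but the Product team wins overall — the comparison reverses. Team Gamma's tickets skew toward P0, which has a lower base rate.

Yes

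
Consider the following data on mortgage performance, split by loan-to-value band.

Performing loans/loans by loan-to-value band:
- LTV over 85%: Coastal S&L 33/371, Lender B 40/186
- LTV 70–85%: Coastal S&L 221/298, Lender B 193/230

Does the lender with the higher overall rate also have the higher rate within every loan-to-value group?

Yes

LTV over 85%: Coastal S&L 33/371 = 8.9%, Lender B 40/186 = 21.5% → Lender B
LTV 70–85%: Coastal S&L 221/298 = 74.2%, Lender B 193/230 = 83.9% → Lender B
Overall: Coastal S&L 254/669 = 38.0%, Lender B 233/416 = 56.0% → Lender B
Lender B wins overall and in every loan-to-value group — no reversal.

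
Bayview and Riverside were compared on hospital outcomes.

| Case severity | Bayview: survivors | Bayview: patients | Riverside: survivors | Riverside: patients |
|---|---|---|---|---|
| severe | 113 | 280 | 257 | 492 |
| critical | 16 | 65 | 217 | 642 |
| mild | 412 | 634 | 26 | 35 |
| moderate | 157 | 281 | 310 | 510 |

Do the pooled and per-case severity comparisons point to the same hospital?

No

Severe: Bayview 113/280 = 40.4%, Riverside 257/492 = 52.2% → Riverside
Critical: Bayview 16/65 = 24.6%, Riverside 217/642 = 33.8% → Riverside
Mild: Bayview 412/634 = 65.0%, Riverside 26/35 = 74.3% → Riverside
Moderate: Bayview 157/281 = 55.9%, Riverside 310/510 = 60.8% → Riverside
Overall: Bayview 698/1260 = 55.4%, Riverside 810/1679 = 48.2% → Bayview
Riverside wins each case group but Bayview wins overall — the comparison reverses. Riverside's patients skew toward critical, which has a lower base rate.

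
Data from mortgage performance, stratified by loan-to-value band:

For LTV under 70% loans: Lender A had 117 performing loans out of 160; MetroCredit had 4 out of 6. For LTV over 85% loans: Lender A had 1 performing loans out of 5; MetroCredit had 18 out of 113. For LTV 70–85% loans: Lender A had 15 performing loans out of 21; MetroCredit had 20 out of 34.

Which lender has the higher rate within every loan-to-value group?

Lender A

LTV under 70%: Lender A 117/160 = 73.1%, MetroCredit 4/6 = 66.7% → Lender A
LTV over 85%: Lender A 1/5 = 20.0%, MetroCredit 18/113 = 15.9% → Lender A
LTV 70–85%: Lender A 15/21 = 71.4%, MetroCredit 20/34 = 58.8% → Lender A
Lender A has the higher rate in all 3 groups.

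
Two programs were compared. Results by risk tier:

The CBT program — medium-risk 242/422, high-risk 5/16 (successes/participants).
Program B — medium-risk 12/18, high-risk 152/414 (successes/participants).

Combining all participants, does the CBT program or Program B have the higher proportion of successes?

Medium-risk: the CBT program 242/422 = 57.3%, Program B 12/18 = 66.7% → Program B
High-risk: the CBT program 5/16 = 31.2%, Program B 152/414 = 36.7% → Program B
Overall: the CBT program 247/438 = 56.4%, Program B 164/432 = 38.0% → the CBT program
(Program B wins every risk group but the CBT program wins overall — Program B's participants skew toward the low-rate high-risk group.)

the CBT program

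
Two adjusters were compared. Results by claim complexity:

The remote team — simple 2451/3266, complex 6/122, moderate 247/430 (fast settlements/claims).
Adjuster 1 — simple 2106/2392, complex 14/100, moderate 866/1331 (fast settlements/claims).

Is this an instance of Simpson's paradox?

Simple: the remote team 2451/3266 = 75.0%, Adjuster 1 2106/2392 = 88.0% → Adjuster 1
Complex: the remote team 6/122 = 4.9%, Adjuster 1 14/100 = 14.0% → Adjuster 1
Moderate: the remote team 247/430 = 57.4%, Adjuster 1 866/1331 = 65.1% → Adjuster 1
Overall: the remote team 2704/3818 = 70.8%, Adjuster 1 2986/3823 = 78.1% → Adjuster 1
Adjuster 1 wins overall and in every claim group — no reversal.

No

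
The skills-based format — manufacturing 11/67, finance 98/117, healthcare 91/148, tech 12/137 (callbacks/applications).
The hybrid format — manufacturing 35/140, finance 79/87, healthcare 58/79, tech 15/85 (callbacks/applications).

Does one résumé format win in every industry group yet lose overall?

Manufacturing: the skills-based format 11/67 = 16.4%, the hybrid format 35/140 = 25.0% → the hybrid format
Finance: the skills-based format 98/117 = 83.8%, the hybrid format 79/87 = 90.8% → the hybrid format
Healthcare: the skills-based format 91/148 = 61.5%, the hybrid format 58/79 = 73.4% → the hybrid format
Tech: the skills-based format 12/137 = 8.8%, the hybrid format 15/85 = 17.6% → the hybrid format
Overall: the skills-based format 212/469 = 45.2%, the hybrid format 187/391 = 47.8% → the hybrid format
The hybrid format wins overall and in every industry group — no reversal.

No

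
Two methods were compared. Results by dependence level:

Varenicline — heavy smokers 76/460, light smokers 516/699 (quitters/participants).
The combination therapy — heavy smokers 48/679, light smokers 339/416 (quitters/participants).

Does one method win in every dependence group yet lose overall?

Heavy smokers: varenicline 76/460 = 16.5%, the combination therapy 48/679 = 7.1% → varenicline
Light smokers: varenicline 516/699 = 73.8%, the combination therapy 339/416 = 81.5% → the combination therapy
Overall: varenicline 592/1159 = 51.1%, the combination therapy 387/1095 = 35.3% → varenicline
Neither sweeps: varenicline wins 1 of 2 groups, the combination therapy wins 1. Varenicline wins overall but not every group — no Simpson reversal.

No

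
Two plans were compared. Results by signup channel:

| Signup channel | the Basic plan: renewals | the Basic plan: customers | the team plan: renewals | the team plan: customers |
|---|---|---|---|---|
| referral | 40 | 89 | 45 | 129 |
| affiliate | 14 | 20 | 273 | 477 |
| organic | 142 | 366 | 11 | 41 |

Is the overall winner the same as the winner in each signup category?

Referral: the Basic plan 40/89 = 44.9%, the team plan 45/129 = 34.9% → the Basic plan
Affiliate: the Basic plan 14/20 = 70.0%, the team plan 273/477 = 57.2% → the Basic plan
Organic: the Basic plan 142/366 = 38.8%, the team plan 11/41 = 26.8% → the Basic plan
Overall: the Basic plan 196/475 = 41.3%, the team plan 329/647 = 50.9% → the team plan
The Basic plan wins each signup group but the team plan wins overall — the comparison reverses. The Basic plan's customers skew toward organic, which has a lower base rate.

No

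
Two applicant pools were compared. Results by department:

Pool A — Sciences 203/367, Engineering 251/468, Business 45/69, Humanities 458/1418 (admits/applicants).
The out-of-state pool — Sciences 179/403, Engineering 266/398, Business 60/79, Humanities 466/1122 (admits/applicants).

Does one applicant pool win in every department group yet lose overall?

Sciences: Pool A 203/367 = 55.3%, the out-of-state pool 179/403 = 44.4% → Pool A
Engineering: Pool A 251/468 = 53.6%, the out-of-state pool 266/398 = 66.8% → the out-of-state pool
Business: Pool A 45/69 = 65.2%, the out-of-state pool 60/79 = 75.9% → the out-of-state pool
Humanities: Pool A 458/1418 = 32.3%, the out-of-state pool 466/1122 = 41.5% → the out-of-state pool
Overall: Pool A 957/2322 = 41.2%, the out-of-state pool 971/2002 = 48.5% → the out-of-state pool
Neither sweeps: Pool A wins 1 of 4 groups, the out-of-state pool wins 3. The out-of-state pool wins overall but not every group — no Simpson reversal.

No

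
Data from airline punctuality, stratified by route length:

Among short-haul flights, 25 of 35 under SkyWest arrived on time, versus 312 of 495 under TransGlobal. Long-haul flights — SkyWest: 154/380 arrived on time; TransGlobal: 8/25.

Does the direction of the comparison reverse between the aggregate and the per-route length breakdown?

Yes

Short-haul: SkyWest 25/35 = 71.4%, TransGlobal 312/495 = 63.0% → SkyWest
Long-haul: SkyWest 154/380 = 40.5%, TransGlobal 8/25 = 32.0% → SkyWest
Overall: SkyWest 179/415 = 43.1%, TransGlobal 320/520 = 61.5% → TransGlobal
SkyWest wins each route group but TransGlobal wins overall — the comparison reverses. SkyWest's flights skew toward long-haul, which has a lower base rate.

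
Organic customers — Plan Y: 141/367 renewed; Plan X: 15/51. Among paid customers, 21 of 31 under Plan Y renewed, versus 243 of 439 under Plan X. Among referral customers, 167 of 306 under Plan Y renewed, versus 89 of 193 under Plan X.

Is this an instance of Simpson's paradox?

Organic: Plan Y 141/367 = 38.4%, Plan X 15/51 = 29.4% → Plan Y
Paid: Plan Y 21/31 = 67.7%, Plan X 243/439 = 55.4% → Plan Y
Referral: Plan Y 167/306 = 54.6%, Plan X 89/193 = 46.1% → Plan Y
Overall: Plan Y 329/704 = 46.7%, Plan X 347/683 = 50.8% → Plan X
Plan Y wins each signup group but Plan X wins overall — the comparison reverses. Plan Y's customers skew toward organic, which has a lower base rate.

Yes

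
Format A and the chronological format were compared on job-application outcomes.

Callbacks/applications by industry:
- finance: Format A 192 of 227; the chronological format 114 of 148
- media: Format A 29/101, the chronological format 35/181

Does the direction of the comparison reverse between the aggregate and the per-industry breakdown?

No

Finance: Format A 192/227 = 84.6%, the chronological format 114/148 = 77.0% → Format A
Media: Format A 29/101 = 28.7%, the chronological format 35/181 = 19.3% → Format A
Overall: Format A 221/328 = 67.4%, the chronological format 149/329 = 45.3% → Format A
Format A wins overall and in every industry group — no reversal.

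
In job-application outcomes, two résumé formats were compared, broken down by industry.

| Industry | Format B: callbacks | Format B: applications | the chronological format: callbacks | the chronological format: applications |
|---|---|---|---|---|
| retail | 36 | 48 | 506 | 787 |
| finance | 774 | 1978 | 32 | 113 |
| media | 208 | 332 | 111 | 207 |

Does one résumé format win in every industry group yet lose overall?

Retail: Format B 36/48 = 75.0%, the chronological format 506/787 = 64.3% → Format B
Finance: Format B 774/1978 = 39.1%, the chronological format 32/113 = 28.3% → Format B
Media: Format B 208/332 = 62.7%, the chronological format 111/207 = 53.6% → Format B
Overall: Format B 1018/2358 = 43.2%, the chronological format 649/1107 = 58.6% → the chronological format
Format B wins each industry group but the chronological format wins overall — the comparison reverses. Format B's applications skew toward finance, which has a lower base rate.

Yes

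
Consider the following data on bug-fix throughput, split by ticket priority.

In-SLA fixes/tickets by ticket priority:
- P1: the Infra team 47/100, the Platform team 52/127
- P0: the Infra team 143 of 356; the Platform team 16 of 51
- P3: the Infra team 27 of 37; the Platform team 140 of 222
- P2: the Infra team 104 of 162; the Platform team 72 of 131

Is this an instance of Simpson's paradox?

P1: the Infra team 47/100 = 47.0%, the Platform team 52/127 = 40.9% → the Infra team
P0: the Infra team 143/356 = 40.2%, the Platform team 16/51 = 31.4% → the Infra team
P3: the Infra team 27/37 = 73.0%, the Platform team 140/222 = 63.1% → the Infra team
P2: the Infra team 104/162 = 64.2%, the Platform team 72/131 = 55.0% → the Infra team
Overall: the Infra team 321/655 = 49.0%, the Platform team 280/531 = 52.7% → the Platform team
The Infra team wins each ticket group but the Platform team wins overall — the comparison reverses. The Infra team's tickets skew toward P0, which has a lower base rate.

Yes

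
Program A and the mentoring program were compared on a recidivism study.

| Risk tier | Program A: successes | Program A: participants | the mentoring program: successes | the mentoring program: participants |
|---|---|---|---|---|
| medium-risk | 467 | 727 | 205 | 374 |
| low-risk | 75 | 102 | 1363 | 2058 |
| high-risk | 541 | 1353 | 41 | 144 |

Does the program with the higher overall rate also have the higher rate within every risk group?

No

Medium-risk: Program A 467/727 = 64.2%, the mentoring program 205/374 = 54.8% → Program A
Low-risk: Program A 75/102 = 73.5%, the mentoring program 1363/2058 = 66.2% → Program A
High-risk: Program A 541/1353 = 40.0%, the mentoring program 41/144 = 28.5% → Program A
Overall: Program A 1083/2182 = 49.6%, the mentoring program 1609/2576 = 62.5% → the mentoring program
Program A wins each risk group but the mentoring program wins overall — the comparison reverses. Program A's participants skew toward high-risk, which has a lower base rate.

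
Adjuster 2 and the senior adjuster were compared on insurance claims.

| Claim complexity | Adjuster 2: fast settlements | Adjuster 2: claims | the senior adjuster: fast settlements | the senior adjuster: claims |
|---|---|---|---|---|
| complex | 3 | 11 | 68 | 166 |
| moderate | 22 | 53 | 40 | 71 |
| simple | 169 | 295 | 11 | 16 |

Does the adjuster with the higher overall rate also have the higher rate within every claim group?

Complex: Adjuster 2 3/11 = 27.3%, the senior adjuster 68/166 = 41.0% → the senior adjuster
Moderate: Adjuster 2 22/53 = 41.5%, the senior adjuster 40/71 = 56.3% → the senior adjuster
Simple: Adjuster 2 169/295 = 57.3%, the senior adjuster 11/16 = 68.8% → the senior adjuster
Overall: Adjuster 2 194/359 = 54.0%, the senior adjuster 119/253 = 47.0% → Adjuster 2
The senior adjuster wins each claim group but Adjuster 2 wins overall — the comparison reverses. The senior adjuster's claims skew toward complex, which has a lower base rate.

No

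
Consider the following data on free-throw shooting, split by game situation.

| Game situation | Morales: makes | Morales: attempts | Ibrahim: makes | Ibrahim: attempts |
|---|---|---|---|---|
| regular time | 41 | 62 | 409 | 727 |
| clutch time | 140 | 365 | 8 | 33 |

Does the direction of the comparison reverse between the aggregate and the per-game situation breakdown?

Regular time: Morales 41/62 = 66.1%, Ibrahim 409/727 = 56.3% → Morales
Clutch time: Morales 140/365 = 38.4%, Ibrahim 8/33 = 24.2% → Morales
Overall: Morales 181/427 = 42.4%, Ibrahim 417/760 = 54.9% → Ibrahim
Morales wins each game group but Ibrahim wins overall — the comparison reverses. Morales's attempts skew toward clutch time, which has a lower base rate.

Yes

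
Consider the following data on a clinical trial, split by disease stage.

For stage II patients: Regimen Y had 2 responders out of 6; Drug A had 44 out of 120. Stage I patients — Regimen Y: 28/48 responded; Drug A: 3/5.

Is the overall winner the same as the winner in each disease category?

Stage II: Regimen Y 2/6 = 33.3%, Drug A 44/120 = 36.7% → Drug A
Stage I: Regimen Y 28/48 = 58.3%, Drug A 3/5 = 60.0% → Drug A
Overall: Regimen Y 30/54 = 55.6%, Drug A 47/125 = 37.6% → Regimen Y
Drug A wins each disease group but Regimen Y wins overall — the comparison reverses. Drug A's patients skew toward stage II, which has a lower base rate.

No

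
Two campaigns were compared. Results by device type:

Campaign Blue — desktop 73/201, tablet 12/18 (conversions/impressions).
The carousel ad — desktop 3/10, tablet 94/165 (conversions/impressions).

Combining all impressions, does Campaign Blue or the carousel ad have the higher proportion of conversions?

Desktop: Campaign Blue 73/201 = 36.3%, the carousel ad 3/10 = 30.0% → Campaign Blue
Tablet: Campaign Blue 12/18 = 66.7%, the carousel ad 94/165 = 57.0% → Campaign Blue
Overall: Campaign Blue 85/219 = 38.8%, the carousel ad 97/175 = 55.4% → the carousel ad
(Campaign Blue wins every device group but the carousel ad wins overall — Campaign Blue's impressions skew toward the low-rate desktop group.)

the carousel ad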